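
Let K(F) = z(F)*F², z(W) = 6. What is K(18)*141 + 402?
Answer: 274506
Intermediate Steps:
K(F) = 6*F²
K(18)*141 + 402 = (6*18²)*141 + 402 = (6*324)*141 + 402 = 1944*141 + 402 = 274104 + 402 = 274506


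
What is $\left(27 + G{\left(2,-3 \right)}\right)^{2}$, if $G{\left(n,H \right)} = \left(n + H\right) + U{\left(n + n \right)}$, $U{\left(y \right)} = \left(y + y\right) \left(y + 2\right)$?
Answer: $5476$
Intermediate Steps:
$U{\left(y \right)} = 2 y \left(2 + y\right)$
$G{\left(n,H \right)} = H + n + 4 n \left(2 + 2 n\right)$ ($G{\left(n,H \right)} = \left(n + H\right) + 2 \left(n + n\right) \left(2 + \left(n + n\right)\right) = \left(H + n\right) + 2 \cdot 2 n \left(2 + 2 n\right) = \left(H + n\right) + 4 n \left(2 + 2 n\right) = H + n + 4 n \left(2 + 2 n\right)$)
$\left(27 + G{\left(2,-3 \right)}\right)^{2} = \left(27 + \left(-3 + 2 + 8 \cdot 2 \left(1 + 2\right)\right)\right)^{2} = \left(27 + \left(-3 + 2 + 8 \cdot 2 \cdot 3\right)\right)^{2} = \left(27 + \left(-3 + 2 + 48\right)\right)^{2} = \left(27 + 47\right)^{2} = 74^{2} = 5476$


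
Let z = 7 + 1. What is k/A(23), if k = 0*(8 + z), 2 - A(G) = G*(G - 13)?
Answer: 0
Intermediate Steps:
A(G) = 2 - G*(-13 + G) (A(G) = 2 - G*(G - 13) = 2 - G*(-13 + G))
z = 8
k = 0 (k = 0*(8 + 8) = 0*16 = 0)
k/A(23) = 0/(2 - 1*23² + 13*23) = 0/(2 - 1*529 + 299) = 0/(2 - 529 + 299) = 0/(-228) = 0*(-1/228) = 0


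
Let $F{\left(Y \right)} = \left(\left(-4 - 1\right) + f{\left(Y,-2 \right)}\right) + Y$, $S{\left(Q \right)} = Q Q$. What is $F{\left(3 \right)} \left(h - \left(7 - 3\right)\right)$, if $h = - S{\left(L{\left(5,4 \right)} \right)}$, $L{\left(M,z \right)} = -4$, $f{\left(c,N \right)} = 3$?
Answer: $-20$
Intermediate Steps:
$S{\left(Q \right)} = Q^{2}$
$h = -16$ ($h = - \left(-4\right)^{2} = \left(-1\right) 16 = -16$)
$F{\left(Y \right)} = -2 + Y$ ($F{\left(Y \right)} = \left(\left(-4 - 1\right) + 3\right) + Y = \left(-5 + 3\right) + Y = -2 + Y$)
$F{\left(3 \right)} \left(h - \left(7 - 3\right)\right) = \left(-2 + 3\right) \left(-16 - \left(7 - 3\right)\right) = 1 \left(-16 - 4\right) = 1 \left(-20\right) = -20$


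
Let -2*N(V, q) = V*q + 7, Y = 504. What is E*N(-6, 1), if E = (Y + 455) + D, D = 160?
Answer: -1119/2 ≈ -559.50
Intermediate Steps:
N(V, q) = -7/2 - V*q/2 (N(V, q) = -(V*q + 7)/2 = -(7 + V*q)/2 = -7/2 - V*q/2)
E = 1119 (E = (504 + 455) + 160 = 959 + 160 = 1119)
E*N(-6, 1) = 1119*(-7/2 - 1/2*(-6)*1) = 1119*(-7/2 + 3) = 1119*(-1/2) = -1119/2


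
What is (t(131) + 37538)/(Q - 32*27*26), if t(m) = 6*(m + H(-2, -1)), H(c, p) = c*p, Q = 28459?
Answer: 38336/5995 ≈ 6.3947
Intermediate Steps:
t(m) = 12 + 6*m (t(m) = 6*(m - 2*(-1)) = 6*(m + 2) = 6*(2 + m) = 12 + 6*m)
(t(131) + 37538)/(Q - 32*27*26) = ((12 + 6*131) + 37538)/(28459 - 32*27*26) = ((12 + 786) + 37538)/(28459 - 864*26) = (798 + 37538)/(28459 - 22464) = 38336/5995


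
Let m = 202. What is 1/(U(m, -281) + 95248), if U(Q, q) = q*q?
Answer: 1/174209 ≈ 5.7402e-6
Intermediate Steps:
U(Q, q) = q²
1/(U(m, -281) + 95248) = 1/((-281)² + 95248) = 1/(78961 + 95248) = 1/174209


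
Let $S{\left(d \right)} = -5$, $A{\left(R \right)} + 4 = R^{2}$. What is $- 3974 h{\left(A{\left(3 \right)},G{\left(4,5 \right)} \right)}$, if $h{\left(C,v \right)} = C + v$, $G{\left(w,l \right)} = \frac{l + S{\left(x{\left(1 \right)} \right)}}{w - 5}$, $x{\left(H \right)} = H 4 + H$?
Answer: $-19870$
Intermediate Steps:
$A{\left(R \right)} = -4 + R^{2}$
$x{\left(H \right)} = 5 H$ ($x{\left(H \right)} = 4 H + H = 5 H$)
$G{\left(w,l \right)} = \frac{-5 + l}{-5 + w}$ ($G{\left(w,l \right)} = \frac{l - 5}{w - 5} = \frac{-5 + l}{w - 5} = \frac{-5 + l}{-5 + w}$)
$- 3974 h{\left(A{\left(3 \right)},G{\left(4,5 \right)} \right)} = - 3974 \left(\left(-4 + 3^{2}\right) + \frac{-5 + 5}{-5 + 4}\right) = - 3974 \left(\left(-4 + 9\right) + \frac{1}{-1} \cdot 0\right) = - 3974 \left(5 - 0\right) = - 3974 \left(5 + 0\right) = \left(-3974\right) 5 = -19870$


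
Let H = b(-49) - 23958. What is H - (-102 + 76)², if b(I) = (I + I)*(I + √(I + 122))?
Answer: -19832 - 98*√73 ≈ -20669.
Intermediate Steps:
b(I) = 2*I*(I + √(122 + I)) (b(I) = (2*I)*(I + √(122 + I)) = 2*I*(I + √(122 + I)))
H = -19156 - 98*√73 (H = 2*(-49)*(-49 + √(122 - 49)) - 23958 = 2*(-49)*(-49 + √73) - 23958 = (4802 - 98*√73) - 23958 = -19156 - 98*√73 ≈ -19993.)
H - (-102 + 76)² = (-19156 - 98*√73) - (-102 + 76)² = (-19156 - 98*√73) - 1*(-26)² = (-19156 - 98*√73) - 1*676 = (-19156 - 98*√73) - 676 = -19832 - 98*√73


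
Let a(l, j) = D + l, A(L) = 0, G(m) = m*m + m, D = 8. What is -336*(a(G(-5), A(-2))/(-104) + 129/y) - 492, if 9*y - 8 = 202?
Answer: -146844/65 ≈ -2259.1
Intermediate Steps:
G(m) = m + m**2 (G(m) = m**2 + m = m + m**2)
y = 70/3 (y = 8/9 + (1/9)*202 = 8/9 + 202/9 = 70/3 ≈ 23.333)
a(l, j) = 8 + l
-336*(a(G(-5), A(-2))/(-104) + 129/y) - 492 = -336*((8 - 5*(1 - 5))/(-104) + 129/(70/3)) - 492 = -336*((8 - 5*(-4))*(-1/104) + 129*(3/70)) - 492 = -336*((8 + 20)*(-1/104) + 387/70) - 492 = -336*(28*(-1/104) + 387/70) - 492 = -336*(-7/26 + 387/70) - 492 = -336*2393/455 - 492 = -114864/65 - 492 = -146844/65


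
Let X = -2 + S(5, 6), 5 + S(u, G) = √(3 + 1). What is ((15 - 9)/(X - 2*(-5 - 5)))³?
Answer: 8/125 ≈ 0.064000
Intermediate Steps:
S(u, G) = -3 (S(u, G) = -5 + √(3 + 1) = -5 + √4 = -5 + 2 = -3)
X = -5 (X = -2 - 3 = -5)
((15 - 9)/(X - 2*(-5 - 5)))³ = ((15 - 9)/(-5 - 2*(-5 - 5)))³ = (6/(-5 - 2*(-10)))³ = (6/(-5 + 20))³ = (6/15)³ = (6*(1/15))³ = (⅖)³ = 8/125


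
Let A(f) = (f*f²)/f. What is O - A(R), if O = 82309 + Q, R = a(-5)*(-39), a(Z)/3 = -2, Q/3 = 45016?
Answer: 162601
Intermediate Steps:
Q = 135048 (Q = 3*45016 = 135048)
a(Z) = -6 (a(Z) = 3*(-2) = -6)
R = 234 (R = -6*(-39) = 234)
A(f) = f² (A(f) = f³/f = f²)
O = 217357 (O = 82309 + 135048 = 217357)
O - A(R) = 217357 - 1*234² = 217357 - 1*54756 = 217357 - 54756 = 162601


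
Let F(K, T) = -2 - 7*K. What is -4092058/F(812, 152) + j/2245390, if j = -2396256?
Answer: 2293660250251/3191821885 ≈ 718.61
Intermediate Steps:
-4092058/F(812, 152) + j/2245390 = -4092058/(-2 - 7*812) - 2396256/2245390 = -4092058/(-2 - 5684) - 2396256*1/2245390 = -4092058/(-5686) - 1198128/1122695 = -4092058*(-1/5686) - 1198128/1122695 = 2046029/2843 - 1198128/1122695 = 2293660250251/3191821885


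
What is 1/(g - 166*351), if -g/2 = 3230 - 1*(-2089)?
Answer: -1/68904 ≈ -1.4513e-5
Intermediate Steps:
g = -10638 (g = -2*(3230 - 1*(-2089)) = -2*(3230 + 2089) = -2*5319 = -10638)
1/(g - 166*351) = 1/(-10638 - 166*351) = 1/(-10638 - 58266) = 1/(-68904) = -1/68904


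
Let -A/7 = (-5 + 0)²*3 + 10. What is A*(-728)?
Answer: 433160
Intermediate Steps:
A = -595 (A = -7*((-5 + 0)²*3 + 10) = -7*((-5)²*3 + 10) = -7*(25*3 + 10) = -7*(75 + 10) = -7*85 = -595)
A*(-728) = -595*(-728) = 433160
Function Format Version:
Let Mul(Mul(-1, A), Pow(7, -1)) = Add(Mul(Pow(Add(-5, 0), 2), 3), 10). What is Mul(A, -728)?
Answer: 433160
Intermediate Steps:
A = -595 (A = Mul(-7, Add(Mul(Pow(Add(-5, 0), 2), 3), 10)) = Mul(-7, Add(Mul(Pow(-5, 2), 3), 10)) = Mul(-7, Add(Mul(25, 3), 10)) = Mul(-7, Add(75, 10)) = Mul(-7, 85) = -595)
Mul(A, -728) = Mul(-595, -728) = 433160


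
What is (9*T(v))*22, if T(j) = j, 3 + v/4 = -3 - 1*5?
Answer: -8712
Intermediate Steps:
v = -44 (v = -12 + 4*(-3 - 1*5) = -12 + 4*(-3 - 5) = -12 + 4*(-8) = -12 - 32 = -44)
(9*T(v))*22 = (9*(-44))*22 = -396*22 = -8712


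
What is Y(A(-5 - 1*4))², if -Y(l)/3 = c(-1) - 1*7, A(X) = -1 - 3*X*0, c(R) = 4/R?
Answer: 1089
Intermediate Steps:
A(X) = -1 (A(X) = -1 - 3*0 = -1 + 0 = -1)
Y(l) = 33 (Y(l) = -3*(4/(-1) - 1*7) = -3*(4*(-1) - 7) = -3*(-4 - 7) = -3*(-11) = 33)
Y(A(-5 - 1*4))² = 33² = 1089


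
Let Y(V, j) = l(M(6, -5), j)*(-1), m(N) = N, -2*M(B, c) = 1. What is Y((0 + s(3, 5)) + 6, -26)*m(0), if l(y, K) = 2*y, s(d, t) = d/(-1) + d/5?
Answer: 0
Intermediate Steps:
s(d, t) = -4*d/5 (s(d, t) = d*(-1) + d*(⅕) = -d + d/5 = -4*d/5)
M(B, c) = -½ (M(B, c) = -½*1 = -½)
Y(V, j) = 1 (Y(V, j) = (2*(-½))*(-1) = -1*(-1) = 1)
Y((0 + s(3, 5)) + 6, -26)*m(0) = 1*0 = 0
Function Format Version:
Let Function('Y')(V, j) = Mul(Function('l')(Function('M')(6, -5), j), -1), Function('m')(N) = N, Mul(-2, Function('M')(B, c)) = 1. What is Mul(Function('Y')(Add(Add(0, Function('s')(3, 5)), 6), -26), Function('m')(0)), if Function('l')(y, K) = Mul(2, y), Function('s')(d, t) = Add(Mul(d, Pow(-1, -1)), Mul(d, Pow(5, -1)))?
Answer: 0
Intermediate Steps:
Function('s')(d, t) = Mul(Rational(-4, 5), d) (Function('s')(d, t) = Add(Mul(d, -1), Mul(d, Rational(1, 5))) = Add(Mul(-1, d), Mul(Rational(1, 5), d)) = Mul(Rational(-4, 5), d))
Function('M')(B, c) = Rational(-1, 2) (Function('M')(B, c) = Mul(Rational(-1, 2), 1) = Rational(-1, 2))
Function('Y')(V, j) = 1 (Function('Y')(V, j) = Mul(Mul(2, Rational(-1, 2)), -1) = Mul(-1, -1) = 1)
Mul(Function('Y')(Add(Add(0, Function('s')(3, 5)), 6), -26), Function('m')(0)) = Mul(1, 0) = 0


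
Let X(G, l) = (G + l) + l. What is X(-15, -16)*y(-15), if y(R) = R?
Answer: 705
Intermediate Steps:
X(G, l) = G + 2*l
X(-15, -16)*y(-15) = (-15 + 2*(-16))*(-15) = (-15 - 32)*(-15) = -47*(-15) = 705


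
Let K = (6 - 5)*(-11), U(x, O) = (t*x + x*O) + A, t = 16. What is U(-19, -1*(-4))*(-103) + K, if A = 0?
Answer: 39129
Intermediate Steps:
U(x, O) = 16*x + O*x (U(x, O) = (16*x + x*O) + 0 = (16*x + O*x) + 0 = 16*x + O*x)
K = -11 (K = 1*(-11) = -11)
U(-19, -1*(-4))*(-103) + K = -19*(16 - 1*(-4))*(-103) - 11 = -19*(16 + 4)*(-103) - 11 = -19*20*(-103) - 11 = -380*(-103) - 11 = 39140 - 11 = 39129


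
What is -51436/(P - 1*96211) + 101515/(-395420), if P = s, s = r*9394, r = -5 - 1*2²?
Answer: 397855253/14294986588 ≈ 0.027832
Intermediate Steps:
r = -9 (r = -5 - 1*4 = -5 - 4 = -9)
s = -84546 (s = -9*9394 = -84546)
P = -84546
-51436/(P - 1*96211) + 101515/(-395420) = -51436/(-84546 - 1*96211) + 101515/(-395420) = -51436/(-84546 - 96211) + 101515*(-1/395420) = -51436/(-180757) - 20303/79084 = -51436*(-1/180757) - 20303/79084 = 51436/180757 - 20303/79084 = 397855253/14294986588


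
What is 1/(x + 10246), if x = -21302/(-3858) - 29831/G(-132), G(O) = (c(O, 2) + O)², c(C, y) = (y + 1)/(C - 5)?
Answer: 210350742867/2156055151492678 ≈ 9.7563e-5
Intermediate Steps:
c(C, y) = (1 + y)/(-5 + C)
G(O) = (O + 3/(-5 + O))² (G(O) = ((1 + 2)/(-5 + O) + O)² = (3/(-5 + O) + O)² = (O + 3/(-5 + O))²)
x = 801440077396/210350742867 (x = -21302/(-3858) - 29831*(-5 - 132)²/(3 - 132*(-5 - 132))² = -21302*(-1/3858) - 29831*18769/(3 - 132*(-137))² = 10651/1929 - 29831*18769/(3 + 18084)² = 10651/1929 - 29831/((1/18769)*18087²) = 10651/1929 - 29831/((1/18769)*327139569) = 10651/1929 - 29831/327139569/18769 = 10651/1929 - 29831*18769/327139569 = 10651/1929 - 559898039/327139569 = 801440077396/210350742867 ≈ 3.8100)
1/(x + 10246) = 1/(801440077396/210350742867 + 10246) = 1/(2156055151492678/210350742867) = 210350742867/2156055151492678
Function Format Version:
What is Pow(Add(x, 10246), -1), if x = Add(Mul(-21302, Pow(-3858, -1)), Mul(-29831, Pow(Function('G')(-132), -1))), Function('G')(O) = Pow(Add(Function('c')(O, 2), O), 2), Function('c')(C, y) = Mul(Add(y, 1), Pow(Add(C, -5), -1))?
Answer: Rational(210350742867, 2156055151492678) ≈ 9.7563e-5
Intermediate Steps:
Function('c')(C, y) = Mul(Pow(Add(-5, C), -1), Add(1, y)) (Function('c')(C, y) = Mul(Add(1, y), Pow(Add(-5, C), -1)) = Mul(Pow(Add(-5, C), -1), Add(1, y)))
Function('G')(O) = Pow(Add(O, Mul(3, Pow(Add(-5, O), -1))), 2) (Function('G')(O) = Pow(Add(Mul(Pow(Add(-5, O), -1), Add(1, 2)), O), 2) = Pow(Add(Mul(Pow(Add(-5, O), -1), 3), O), 2) = Pow(Add(Mul(3, Pow(Add(-5, O), -1)), O), 2) = Pow(Add(O, Mul(3, Pow(Add(-5, O), -1))), 2))
x = Rational(801440077396, 210350742867) (x = Add(Mul(-21302, Pow(-3858, -1)), Mul(-29831, Pow(Mul(Pow(Add(-5, -132), -2), Pow(Add(3, Mul(-132, Add(-5, -132))), 2)), -1))) = Add(Mul(-21302, Rational(-1, 3858)), Mul(-29831, Pow(Mul(Pow(-137, -2), Pow(Add(3, Mul(-132, -137)), 2)), -1))) = Add(Rational(10651, 1929), Mul(-29831, Pow(Mul(Rational(1, 18769), Pow(Add(3, 18084), 2)), -1))) = Add(Rational(10651, 1929), Mul(-29831, Pow(Mul(Rational(1, 18769), Pow(18087, 2)), -1))) = Add(Rational(10651, 1929), Mul(-29831, Pow(Mul(Rational(1, 18769), 327139569), -1))) = Add(Rational(10651, 1929), Mul(-29831, Pow(Rational(327139569, 18769), -1))) = Add(Rational(10651, 1929), Mul(-29831, Rational(18769, 327139569))) = Add(Rational(10651, 1929), Rational(-559898039, 327139569)) = Rational(801440077396, 210350742867) ≈ 3.8100)
Pow(Add(x, 10246), -1) = Pow(Add(Rational(801440077396, 210350742867), 10246), -1) = Pow(Rational(2156055151492678, 210350742867), -1) = Rational(210350742867, 2156055151492678)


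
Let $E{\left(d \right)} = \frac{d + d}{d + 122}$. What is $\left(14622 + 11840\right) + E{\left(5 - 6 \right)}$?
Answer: $\frac{3201900}{121} \approx 26462.0$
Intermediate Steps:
$E{\left(d \right)} = \frac{2 d}{122 + d}$
$\left(14622 + 11840\right) + E{\left(5 - 6 \right)} = \left(14622 + 11840\right) + \frac{2 \left(5 - 6\right)}{122 + \left(5 - 6\right)} = 26462 + \frac{2 \left(5 - 6\right)}{122 + \left(5 - 6\right)} = 26462 + 2 \left(-1\right) \frac{1}{122 - 1} = 26462 + 2 \left(-1\right) \frac{1}{121} = 26462 - \frac{2}{121} = \frac{3201900}{121}$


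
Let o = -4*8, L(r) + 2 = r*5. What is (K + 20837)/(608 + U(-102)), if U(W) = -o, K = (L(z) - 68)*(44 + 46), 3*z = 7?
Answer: 15587/640 ≈ 24.355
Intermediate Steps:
z = 7/3 (z = (⅓)*7 = 7/3 ≈ 2.3333)
L(r) = -2 + 5*r (L(r) = -2 + r*5 = -2 + 5*r)
K = -5250 (K = ((-2 + 5*(7/3)) - 68)*(44 + 46) = ((-2 + 35/3) - 68)*90 = (29/3 - 68)*90 = -175/3*90 = -5250)
o = -32
U(W) = 32 (U(W) = -1*(-32) = 32)
(K + 20837)/(608 + U(-102)) = (-5250 + 20837)/(608 + 32) = 15587/640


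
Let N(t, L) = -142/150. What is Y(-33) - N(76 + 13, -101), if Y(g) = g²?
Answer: 81746/75 ≈ 1089.9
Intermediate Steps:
N(t, L) = -71/75 (N(t, L) = -142*1/150 = -71/75)
Y(-33) - N(76 + 13, -101) = (-33)² - 1*(-71/75) = 1089 + 71/75 = 81746/75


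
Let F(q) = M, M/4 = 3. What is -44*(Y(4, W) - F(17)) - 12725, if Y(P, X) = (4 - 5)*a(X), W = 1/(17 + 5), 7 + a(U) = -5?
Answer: -12725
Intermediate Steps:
a(U) = -12 (a(U) = -7 - 5 = -12)
M = 12 (M = 4*3 = 12)
W = 1/22 ≈ 0.045455
F(q) = 12
Y(P, X) = 12 (Y(P, X) = (4 - 5)*(-12) = -1*(-12) = 12)
-44*(Y(4, W) - F(17)) - 12725 = -44*(12 - 1*12) - 12725 = -44*(12 - 12) - 12725 = -44*0 - 12725 = 0 - 12725 = -12725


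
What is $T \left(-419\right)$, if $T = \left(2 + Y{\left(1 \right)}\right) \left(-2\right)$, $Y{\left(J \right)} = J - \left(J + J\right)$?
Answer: $838$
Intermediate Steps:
$Y{\left(J \right)} = - J$ ($Y{\left(J \right)} = J - 2 J = - J$)
$T = -2$ ($T = \left(2 - 1\right) \left(-2\right) = 1 \left(-2\right) = -2$)
$T \left(-419\right) = \left(-2\right) \left(-419\right) = 838$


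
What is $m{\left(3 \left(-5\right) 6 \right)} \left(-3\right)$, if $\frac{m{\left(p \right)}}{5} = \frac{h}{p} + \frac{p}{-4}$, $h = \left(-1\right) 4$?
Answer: $- \frac{2029}{6} \approx -338.17$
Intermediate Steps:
$h = -4$
$m{\left(p \right)} = - \frac{20}{p} - \frac{5 p}{4}$ ($m{\left(p \right)} = 5 \left(- \frac{4}{p} + \frac{p}{-4}\right) = 5 \left(- \frac{4}{p} + p \left(- \frac{1}{4}\right)\right) = 5 \left(- \frac{4}{p} - \frac{p}{4}\right) = - \frac{20}{p} - \frac{5 p}{4}$)
$m{\left(3 \left(-5\right) 6 \right)} \left(-3\right) = \left(- \frac{20}{3 \left(-5\right) 6} - \frac{5 \cdot 3 \left(-5\right) 6}{4}\right) \left(-3\right) = \left(- \frac{20}{\left(-15\right) 6} - \frac{5 \left(\left(-15\right) 6\right)}{4}\right) \left(-3\right) = \left(- \frac{20}{-90} - - \frac{225}{2}\right) \left(-3\right) = \left(\left(-20\right) \left(- \frac{1}{90}\right) + \frac{225}{2}\right) \left(-3\right) = \left(\frac{2}{9} + \frac{225}{2}\right) \left(-3\right) = \frac{2029}{18} \left(-3\right) = - \frac{2029}{6}$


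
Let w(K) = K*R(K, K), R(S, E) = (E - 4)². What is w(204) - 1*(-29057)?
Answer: 8189057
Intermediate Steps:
R(S, E) = (-4 + E)²
w(K) = K*(-4 + K)²
w(204) - 1*(-29057) = 204*(-4 + 204)² - 1*(-29057) = 204*200² + 29057 = 204*40000 + 29057 = 8160000 + 29057 = 8189057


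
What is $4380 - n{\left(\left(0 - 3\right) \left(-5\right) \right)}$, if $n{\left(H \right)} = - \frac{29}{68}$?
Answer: $\frac{297869}{68} \approx 4380.4$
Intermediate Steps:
$n{\left(H \right)} = - \frac{29}{68}$ ($n{\left(H \right)} = \left(-29\right) \frac{1}{68} = - \frac{29}{68}$)
$4380 - n{\left(\left(0 - 3\right) \left(-5\right) \right)} = 4380 - - \frac{29}{68} = 4380 + \frac{29}{68} = \frac{297869}{68}$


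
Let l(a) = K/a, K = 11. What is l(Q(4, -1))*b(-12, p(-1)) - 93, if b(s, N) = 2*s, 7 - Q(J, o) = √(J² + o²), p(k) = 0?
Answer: -603/4 - 33*√17/4 ≈ -184.77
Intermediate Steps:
Q(J, o) = 7 - √(J² + o²)
l(a) = 11/a
l(Q(4, -1))*b(-12, p(-1)) - 93 = (11/(7 - √(4² + (-1)²)))*(2*(-12)) - 93 = (11/(7 - √(16 + 1)))*(-24) - 93 = (11/(7 - √17))*(-24) - 93 = -264/(7 - √17) - 93 = -93 - 264/(7 - √17)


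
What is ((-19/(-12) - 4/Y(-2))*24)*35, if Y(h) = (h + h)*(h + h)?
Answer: 1120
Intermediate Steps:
Y(h) = 4*h**2 (Y(h) = (2*h)*(2*h) = 4*h**2)
((-19/(-12) - 4/Y(-2))*24)*35 = ((-19/(-12) - 4/(4*(-2)**2))*24)*35 = ((-19*(-1/12) - 4/(4*4))*24)*35 = ((19/12 - 4/16)*24)*35 = ((19/12 - 4*1/16)*24)*35 = ((19/12 - 1/4)*24)*35 = ((4/3)*24)*35 = 32*35 = 1120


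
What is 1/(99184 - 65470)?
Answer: 1/33714 ≈ 2.9661e-5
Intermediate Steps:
1/(99184 - 65470) = 1/33714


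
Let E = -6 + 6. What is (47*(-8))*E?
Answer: 0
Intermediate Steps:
E = 0
(47*(-8))*E = (47*(-8))*0 = -376*0 = 0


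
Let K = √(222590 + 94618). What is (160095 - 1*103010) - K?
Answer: 57085 - 2*√79302 ≈ 56522.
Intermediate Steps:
K = 2*√79302 (K = √317208 = 2*√79302 ≈ 563.21)
(160095 - 1*103010) - K = (160095 - 1*103010) - 2*√79302 = (160095 - 103010) - 2*√79302 = 57085 - 2*√79302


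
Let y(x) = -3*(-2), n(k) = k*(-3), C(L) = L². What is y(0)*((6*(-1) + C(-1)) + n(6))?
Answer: -138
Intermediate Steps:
n(k) = -3*k
y(x) = 6
y(0)*((6*(-1) + C(-1)) + n(6)) = 6*((6*(-1) + (-1)²) - 3*6) = 6*((-6 + 1) - 18) = 6*(-5 - 18) = 6*(-23) = -138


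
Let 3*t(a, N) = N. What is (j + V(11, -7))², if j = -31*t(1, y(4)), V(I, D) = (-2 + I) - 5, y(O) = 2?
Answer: 2500/9 ≈ 277.78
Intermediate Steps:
t(a, N) = N/3
V(I, D) = -7 + I
j = -62/3 (j = -31*2/3 = -31*⅔ = -62/3 ≈ -20.667)
(j + V(11, -7))² = (-62/3 + (-7 + 11))² = (-62/3 + 4)² = (-50/3)² = 2500/9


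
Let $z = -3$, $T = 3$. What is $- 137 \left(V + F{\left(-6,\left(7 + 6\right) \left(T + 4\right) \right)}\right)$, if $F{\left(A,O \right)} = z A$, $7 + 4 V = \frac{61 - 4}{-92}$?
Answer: $- \frac{811451}{368} \approx -2205.0$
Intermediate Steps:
$V = - \frac{701}{368}$ ($V = - \frac{7}{4} + \frac{\left(61 - 4\right) \frac{1}{-92}}{4} = - \frac{7}{4} + \frac{\left(61 - 4\right) \left(- \frac{1}{92}\right)}{4} = - \frac{7}{4} + \frac{57 \left(- \frac{1}{92}\right)}{4} = - \frac{7}{4} + \frac{1}{4} \left(- \frac{57}{92}\right) = - \frac{7}{4} - \frac{57}{368} = - \frac{701}{368} \approx -1.9049$)
$F{\left(A,O \right)} = - 3 A$
$- 137 \left(V + F{\left(-6,\left(7 + 6\right) \left(T + 4\right) \right)}\right) = - 137 \left(- \frac{701}{368} - -18\right) = - 137 \left(- \frac{701}{368} + 18\right) = \left(-137\right) \frac{5923}{368} = - \frac{811451}{368}$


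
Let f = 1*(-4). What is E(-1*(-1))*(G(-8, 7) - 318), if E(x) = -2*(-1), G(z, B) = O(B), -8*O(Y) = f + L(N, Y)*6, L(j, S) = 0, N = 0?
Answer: -635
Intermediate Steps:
f = -4
O(Y) = ½ (O(Y) = -(-4 + 0*6)/8 = -(-4 + 0)/8 = -⅛*(-4) = ½)
G(z, B) = ½
E(x) = 2
E(-1*(-1))*(G(-8, 7) - 318) = 2*(½ - 318) = 2*(-635/2) = -635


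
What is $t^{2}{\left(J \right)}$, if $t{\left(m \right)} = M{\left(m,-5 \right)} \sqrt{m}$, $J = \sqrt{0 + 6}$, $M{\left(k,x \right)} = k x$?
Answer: $150 \sqrt{6} \approx 367.42$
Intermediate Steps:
$J = \sqrt{6} \approx 2.4495$
$t{\left(m \right)} = - 5 m^{\frac{3}{2}}$ ($t{\left(m \right)} = m \left(-5\right) \sqrt{m} = - 5 m \sqrt{m} = - 5 m^{\frac{3}{2}}$)
$t^{2}{\left(J \right)} = \left(- 5 \left(\sqrt{6}\right)^{\frac{3}{2}}\right)^{2} = \left(- 5 \cdot 6^{\frac{3}{4}}\right)^{2} = 150 \sqrt{6}$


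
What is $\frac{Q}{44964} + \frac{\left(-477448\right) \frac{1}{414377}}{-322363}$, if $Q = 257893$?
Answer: $\frac{34449320143554815}{6006282705032364} \approx 5.7355$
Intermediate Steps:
$\frac{Q}{44964} + \frac{\left(-477448\right) \frac{1}{414377}}{-322363} = \frac{257893}{44964} + \frac{\left(-477448\right) \frac{1}{414377}}{-322363} = 257893 \cdot \frac{1}{44964} + \left(-477448\right) \frac{1}{414377} \left(- \frac{1}{322363}\right) = \frac{257893}{44964} - - \frac{477448}{133579812851} = \frac{257893}{44964} + \frac{477448}{133579812851} = \frac{34449320143554815}{6006282705032364}$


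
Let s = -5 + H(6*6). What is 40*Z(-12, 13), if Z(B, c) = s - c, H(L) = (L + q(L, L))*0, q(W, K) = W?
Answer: -720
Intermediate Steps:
H(L) = 0 (H(L) = (L + L)*0 = (2*L)*0 = 0)
s = -5 (s = -5 + 0 = -5)
Z(B, c) = -5 - c
40*Z(-12, 13) = 40*(-5 - 1*13) = 40*(-5 - 13) = 40*(-18) = -720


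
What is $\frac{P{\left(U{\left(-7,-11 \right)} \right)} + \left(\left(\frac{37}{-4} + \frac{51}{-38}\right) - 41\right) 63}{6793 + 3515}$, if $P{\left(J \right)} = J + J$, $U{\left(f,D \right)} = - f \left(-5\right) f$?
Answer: $- \frac{209783}{783408} \approx -0.26778$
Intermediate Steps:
$U{\left(f,D \right)} = 5 f^{2}$ ($U{\left(f,D \right)} = 5 f f = 5 f^{2}$)
$P{\left(J \right)} = 2 J$
$\frac{P{\left(U{\left(-7,-11 \right)} \right)} + \left(\left(\frac{37}{-4} + \frac{51}{-38}\right) - 41\right) 63}{6793 + 3515} = \frac{2 \cdot 5 \left(-7\right)^{2} + \left(\left(\frac{37}{-4} + \frac{51}{-38}\right) - 41\right) 63}{6793 + 3515} = \frac{2 \cdot 5 \cdot 49 + \left(\left(37 \left(- \frac{1}{4}\right) + 51 \left(- \frac{1}{38}\right)\right) - 41\right) 63}{10308} = \left(2 \cdot 245 + \left(\left(- \frac{37}{4} - \frac{51}{38}\right) - 41\right) 63\right) \frac{1}{10308} = \left(490 + \left(- \frac{805}{76} - 41\right) 63\right) \frac{1}{10308} = \left(490 - \frac{247023}{76}\right) \frac{1}{10308} = \left(- \frac{209783}{76}\right) \frac{1}{10308} = - \frac{209783}{783408}$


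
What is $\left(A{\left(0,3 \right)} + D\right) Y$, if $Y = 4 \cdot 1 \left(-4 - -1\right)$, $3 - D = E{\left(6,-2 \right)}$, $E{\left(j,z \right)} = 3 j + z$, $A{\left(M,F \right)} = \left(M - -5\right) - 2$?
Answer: $120$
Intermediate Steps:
$A{\left(M,F \right)} = 3 + M$ ($A{\left(M,F \right)} = \left(M + 5\right) - 2 = \left(5 + M\right) - 2 = 3 + M$)
$E{\left(j,z \right)} = z + 3 j$
$D = -13$ ($D = 3 - \left(-2 + 3 \cdot 6\right) = 3 - \left(-2 + 18\right) = 3 - 16 = -13$)
$Y = -12$ ($Y = 4 \left(-4 + 1\right) = 4 \left(-3\right) = -12$)
$\left(A{\left(0,3 \right)} + D\right) Y = \left(\left(3 + 0\right) - 13\right) \left(-12\right) = \left(3 - 13\right) \left(-12\right) = \left(-10\right) \left(-12\right) = 120$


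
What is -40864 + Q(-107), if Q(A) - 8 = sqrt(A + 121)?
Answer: -40856 + sqrt(14) ≈ -40852.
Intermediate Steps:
Q(A) = 8 + sqrt(121 + A) (Q(A) = 8 + sqrt(A + 121) = 8 + sqrt(121 + A))
-40864 + Q(-107) = -40864 + (8 + sqrt(121 - 107)) = -40864 + (8 + sqrt(14)) = -40856 + sqrt(14)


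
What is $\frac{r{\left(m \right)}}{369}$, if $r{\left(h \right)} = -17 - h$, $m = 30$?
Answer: $- \frac{47}{369} \approx -0.12737$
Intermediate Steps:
$\frac{r{\left(m \right)}}{369} = \frac{-17 - 30}{369} = \left(-17 - 30\right) \frac{1}{369} = \left(-47\right) \frac{1}{369} = - \frac{47}{369}$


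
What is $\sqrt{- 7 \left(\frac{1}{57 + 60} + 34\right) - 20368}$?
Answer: $\frac{i \sqrt{31341817}}{39} \approx 143.55 i$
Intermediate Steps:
$\sqrt{- 7 \left(\frac{1}{57 + 60} + 34\right) - 20368} = \sqrt{- 7 \left(\frac{1}{117} + 34\right) - 20368} = \sqrt{\left(-7\right) \frac{3979}{117} - 20368} = \sqrt{- \frac{27853}{117} - 20368} = \sqrt{- \frac{2410909}{117}} = \frac{i \sqrt{31341817}}{39}$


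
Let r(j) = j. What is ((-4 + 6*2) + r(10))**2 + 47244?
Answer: 47568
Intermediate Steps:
((-4 + 6*2) + r(10))**2 + 47244 = ((-4 + 6*2) + 10)**2 + 47244 = ((-4 + 12) + 10)**2 + 47244 = (8 + 10)**2 + 47244 = 18**2 + 47244 = 324 + 47244 = 47568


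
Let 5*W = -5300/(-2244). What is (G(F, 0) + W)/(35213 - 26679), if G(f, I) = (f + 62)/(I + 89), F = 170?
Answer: 153737/426094086 ≈ 0.00036081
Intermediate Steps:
G(f, I) = (62 + f)/(89 + I)
W = 265/561 (W = (-5300/(-2244))/5 = (-5300*(-1/2244))/5 = (⅕)*(1325/561) = 265/561 ≈ 0.47237)
(G(F, 0) + W)/(35213 - 26679) = ((62 + 170)/(89 + 0) + 265/561)/(35213 - 26679) = (232/89 + 265/561)/8534 = ((1/89)*232 + 265/561)*(1/8534) = (232/89 + 265/561)*(1/8534) = (153737/49929)*(1/8534) = 153737/426094086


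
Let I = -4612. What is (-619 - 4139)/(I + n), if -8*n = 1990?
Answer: 6344/6481 ≈ 0.97886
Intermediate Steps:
n = -995/4 (n = -⅛*1990 = -995/4 ≈ -248.75)
(-619 - 4139)/(I + n) = (-619 - 4139)/(-4612 - 995/4) = -4758/(-19443/4) = -4758*(-4/19443) = 6344/6481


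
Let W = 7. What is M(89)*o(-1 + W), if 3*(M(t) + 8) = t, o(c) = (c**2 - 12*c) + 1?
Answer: -2275/3 ≈ -758.33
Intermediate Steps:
o(c) = 1 + c**2 - 12*c
M(t) = -8 + t/3
M(89)*o(-1 + W) = (-8 + (1/3)*89)*(1 + (-1 + 7)**2 - 12*(-1 + 7)) = (-8 + 89/3)*(1 + 6**2 - 12*6) = 65*(1 + 36 - 72)/3 = (65/3)*(-35) = -2275/3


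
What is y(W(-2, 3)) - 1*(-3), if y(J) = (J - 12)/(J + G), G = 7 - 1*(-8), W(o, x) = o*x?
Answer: 1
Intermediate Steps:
G = 15 (G = 7 + 8 = 15)
y(J) = (-12 + J)/(15 + J) (y(J) = (J - 12)/(J + 15) = (-12 + J)/(15 + J))
y(W(-2, 3)) - 1*(-3) = (-12 - 2*3)/(15 - 2*3) - 1*(-3) = (-12 - 6)/(15 - 6) + 3 = -18/9 + 3 = (⅑)*(-18) + 3 = -2 + 3 = 1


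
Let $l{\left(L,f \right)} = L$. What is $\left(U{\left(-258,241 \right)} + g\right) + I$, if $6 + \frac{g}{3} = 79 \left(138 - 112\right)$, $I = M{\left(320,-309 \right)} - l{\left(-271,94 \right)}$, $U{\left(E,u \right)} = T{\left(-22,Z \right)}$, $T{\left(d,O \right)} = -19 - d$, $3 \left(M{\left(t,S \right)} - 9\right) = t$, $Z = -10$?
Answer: $\frac{19601}{3} \approx 6533.7$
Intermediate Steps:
$M{\left(t,S \right)} = 9 + \frac{t}{3}$
$U{\left(E,u \right)} = 3$ ($U{\left(E,u \right)} = -19 - -22 = -19 + 22 = 3$)
$I = \frac{1160}{3}$ ($I = \left(9 + \frac{1}{3} \cdot 320\right) - -271 = \left(9 + \frac{320}{3}\right) + 271 = \frac{347}{3} + 271 = \frac{1160}{3} \approx 386.67$)
$g = 6144$ ($g = -18 + 3 \cdot 79 \left(138 - 112\right) = -18 + 3 \cdot 79 \cdot 26 = -18 + 3 \cdot 2054 = -18 + 6162 = 6144$)
$\left(U{\left(-258,241 \right)} + g\right) + I = \left(3 + 6144\right) + \frac{1160}{3} = 6147 + \frac{1160}{3} = \frac{19601}{3}$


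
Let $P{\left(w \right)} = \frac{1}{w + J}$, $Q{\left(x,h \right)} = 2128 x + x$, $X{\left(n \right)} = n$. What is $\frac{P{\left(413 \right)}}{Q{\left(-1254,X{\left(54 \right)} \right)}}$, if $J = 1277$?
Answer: $- \frac{1}{4511904540} \approx -2.2164 \cdot 10^{-10}$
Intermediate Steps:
$Q{\left(x,h \right)} = 2129 x$
$P{\left(w \right)} = \frac{1}{1277 + w}$ ($P{\left(w \right)} = \frac{1}{w + 1277} = \frac{1}{1277 + w}$)
$\frac{P{\left(413 \right)}}{Q{\left(-1254,X{\left(54 \right)} \right)}} = \frac{1}{\left(1277 + 413\right) 2129 \left(-1254\right)} = \frac{1}{1690 \left(-2669766\right)} = \frac{1}{1690} \left(- \frac{1}{2669766}\right) = - \frac{1}{4511904540}$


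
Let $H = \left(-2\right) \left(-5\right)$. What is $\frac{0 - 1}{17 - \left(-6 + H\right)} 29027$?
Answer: $- \frac{29027}{13} \approx -2232.8$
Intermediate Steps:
$H = 10$
$\frac{0 - 1}{17 - \left(-6 + H\right)} 29027 = \frac{0 - 1}{17 + \left(6 - 10\right)} 29027 = - \frac{1}{17 + \left(6 - 10\right)} 29027 = - \frac{1}{17 - 4} \cdot 29027 = - \frac{1}{13} \cdot 29027 = \left(-1\right) \frac{1}{13} \cdot 29027 = \left(- \frac{1}{13}\right) 29027 = - \frac{29027}{13}$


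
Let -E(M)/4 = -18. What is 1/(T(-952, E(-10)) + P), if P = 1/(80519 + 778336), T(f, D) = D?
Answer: 858855/61837561 ≈ 0.013889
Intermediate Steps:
E(M) = 72 (E(M) = -4*(-18) = 72)
P = 1/858855 ≈ 1.1643e-6
1/(T(-952, E(-10)) + P) = 1/(72 + 1/858855) = 1/(61837561/858855) = 858855/61837561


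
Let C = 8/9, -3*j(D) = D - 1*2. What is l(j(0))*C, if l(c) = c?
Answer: 16/27 ≈ 0.59259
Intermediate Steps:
j(D) = ⅔ - D/3 (j(D) = -(D - 1*2)/3 = -(D - 2)/3 = -(-2 + D)/3 = ⅔ - D/3)
C = 8/9 (C = 8*(⅑) = 8/9 ≈ 0.88889)
l(j(0))*C = (⅔ - ⅓*0)*(8/9) = (⅔ + 0)*(8/9) = (⅔)*(8/9) = 16/27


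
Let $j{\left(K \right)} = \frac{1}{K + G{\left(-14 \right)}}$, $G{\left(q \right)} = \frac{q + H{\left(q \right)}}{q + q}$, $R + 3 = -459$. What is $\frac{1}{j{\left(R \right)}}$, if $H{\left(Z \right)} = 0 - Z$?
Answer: $-462$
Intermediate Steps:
$H{\left(Z \right)} = - Z$
$R = -462$ ($R = -3 - 459 = -462$)
$G{\left(q \right)} = 0$ ($G{\left(q \right)} = \frac{q - q}{q + q} = \frac{0}{2 q} = 0 \frac{1}{2 q} = 0$)
$j{\left(K \right)} = \frac{1}{K}$ ($j{\left(K \right)} = \frac{1}{K + 0} = \frac{1}{K}$)
$\frac{1}{j{\left(R \right)}} = \frac{1}{\frac{1}{-462}} = \frac{1}{- \frac{1}{462}} = -462$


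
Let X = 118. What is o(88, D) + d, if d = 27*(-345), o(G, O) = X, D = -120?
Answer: -9197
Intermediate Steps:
o(G, O) = 118
d = -9315
o(88, D) + d = 118 - 9315 = -9197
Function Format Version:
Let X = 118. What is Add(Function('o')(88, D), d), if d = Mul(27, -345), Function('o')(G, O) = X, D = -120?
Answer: -9197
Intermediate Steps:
Function('o')(G, O) = 118
d = -9315
Add(Function('o')(88, D), d) = Add(118, -9315) = -9197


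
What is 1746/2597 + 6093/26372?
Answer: 61869033/68488084 ≈ 0.90335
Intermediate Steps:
1746/2597 + 6093/26372 = 61869033/68488084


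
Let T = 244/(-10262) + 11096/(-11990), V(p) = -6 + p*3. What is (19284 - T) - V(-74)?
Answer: 600225049818/30760345 ≈ 19513.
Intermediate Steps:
V(p) = -6 + 3*p
T = -29198178/30760345 (T = 244*(-1/10262) + 11096*(-1/11990) = -122/5131 - 5548/5995 = -29198178/30760345 ≈ -0.94921)
(19284 - T) - V(-74) = (19284 - 1*(-29198178/30760345)) - (-6 + 3*(-74)) = (19284 + 29198178/30760345) - (-6 - 222) = 593211691158/30760345 - 1*(-228) = 593211691158/30760345 + 228 = 600225049818/30760345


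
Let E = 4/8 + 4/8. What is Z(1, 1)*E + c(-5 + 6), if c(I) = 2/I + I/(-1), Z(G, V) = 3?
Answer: 4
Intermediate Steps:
E = 1 (E = 4*(1/8) + 4*(1/8) = 1/2 + 1/2 = 1)
c(I) = -I + 2/I (c(I) = 2/I + I*(-1) = 2/I - I = -I + 2/I)
Z(1, 1)*E + c(-5 + 6) = 3*1 + (-(-5 + 6) + 2/(-5 + 6)) = 3 + (-1*1 + 2/1) = 3 + (-1 + 2*1) = 3 + (-1 + 2) = 3 + 1 = 4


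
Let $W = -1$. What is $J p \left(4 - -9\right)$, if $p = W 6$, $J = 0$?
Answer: $0$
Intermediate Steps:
$p = -6$ ($p = \left(-1\right) 6 = -6$)
$J p \left(4 - -9\right) = 0 \left(-6\right) \left(4 - -9\right) = 0 \left(4 + 9\right) = 0 \cdot 13 = 0$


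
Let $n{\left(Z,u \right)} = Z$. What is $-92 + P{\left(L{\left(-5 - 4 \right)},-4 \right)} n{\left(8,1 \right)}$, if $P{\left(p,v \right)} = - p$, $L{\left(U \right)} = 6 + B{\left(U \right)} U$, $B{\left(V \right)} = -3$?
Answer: $-356$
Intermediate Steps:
$L{\left(U \right)} = 6 - 3 U$
$-92 + P{\left(L{\left(-5 - 4 \right)},-4 \right)} n{\left(8,1 \right)} = -92 + - (6 - 3 \left(-5 - 4\right)) 8 = -92 + - (6 - -27) 8 = -92 + - (6 + 27) 8 = -92 + \left(-1\right) 33 \cdot 8 = -92 - 264 = -356$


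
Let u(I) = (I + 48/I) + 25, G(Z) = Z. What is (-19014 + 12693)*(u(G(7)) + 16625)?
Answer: -105332241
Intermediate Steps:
u(I) = 25 + I + 48/I
(-19014 + 12693)*(u(G(7)) + 16625) = (-19014 + 12693)*((25 + 7 + 48/7) + 16625) = -6321*((25 + 7 + 48*(1/7)) + 16625) = -6321*((25 + 7 + 48/7) + 16625) = -6321*(272/7 + 16625) = -6321*116647/7 = -105332241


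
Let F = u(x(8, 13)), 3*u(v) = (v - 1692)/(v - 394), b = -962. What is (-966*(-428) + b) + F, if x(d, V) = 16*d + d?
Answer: 159632860/387 ≈ 4.1249e+5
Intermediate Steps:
x(d, V) = 17*d
u(v) = (-1692 + v)/(3*(-394 + v)) (u(v) = ((v - 1692)/(v - 394))/3 = ((-1692 + v)/(-394 + v))/3 = (-1692 + v)/(3*(-394 + v)))
F = 778/387 (F = (-1692 + 17*8)/(3*(-394 + 17*8)) = (-1692 + 136)/(3*(-394 + 136)) = (1/3)*(-1556)/(-258) = (1/3)*(-1/258)*(-1556) = 778/387 ≈ 2.0103)
(-966*(-428) + b) + F = (-966*(-428) - 962) + 778/387 = (413448 - 962) + 778/387 = 412486 + 778/387 = 159632860/387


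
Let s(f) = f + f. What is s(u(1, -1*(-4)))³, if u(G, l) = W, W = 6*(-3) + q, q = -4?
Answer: -85184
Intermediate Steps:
W = -22 (W = 6*(-3) - 4 = -18 - 4 = -22)
u(G, l) = -22
s(f) = 2*f
s(u(1, -1*(-4)))³ = (2*(-22))³ = (-44)³ = -85184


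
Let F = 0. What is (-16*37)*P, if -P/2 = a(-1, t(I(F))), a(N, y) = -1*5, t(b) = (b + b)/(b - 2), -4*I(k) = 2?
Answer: -5920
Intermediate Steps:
I(k) = -½ (I(k) = -¼*2 = -½)
t(b) = 2*b/(-2 + b) (t(b) = (2*b)/(-2 + b) = 2*b/(-2 + b))
a(N, y) = -5
P = 10 (P = -2*(-5) = 10)
(-16*37)*P = -16*37*10 = -592*10 = -5920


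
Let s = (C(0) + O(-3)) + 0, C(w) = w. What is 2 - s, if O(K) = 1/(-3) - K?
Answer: -⅔ ≈ -0.66667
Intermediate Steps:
O(K) = -⅓ - K (O(K) = 1*(-⅓) - K = -⅓ - K)
s = 8/3 (s = (0 + (-⅓ - 1*(-3))) + 0 = (0 + (-⅓ + 3)) + 0 = (0 + 8/3) + 0 = 8/3 + 0 = 8/3 ≈ 2.6667)
2 - s = 2 - 1*8/3 = 2 - 8/3 = -⅔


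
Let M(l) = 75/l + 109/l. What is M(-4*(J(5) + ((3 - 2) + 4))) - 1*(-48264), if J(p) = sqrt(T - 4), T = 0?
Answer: 1399426/29 + 92*I/29 ≈ 48256.0 + 3.1724*I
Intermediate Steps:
J(p) = 2*I (J(p) = sqrt(0 - 4) = sqrt(-4) = 2*I)
M(l) = 184/l
M(-4*(J(5) + ((3 - 2) + 4))) - 1*(-48264) = 184/((-4*(2*I + ((3 - 2) + 4)))) - 1*(-48264) = 184/((-4*(2*I + (1 + 4)))) + 48264 = 184/((-4*(2*I + 5))) + 48264 = 184/((-4*(5 + 2*I))) + 48264 = 184/(-20 - 8*I) + 48264 = 184*((-20 + 8*I)/464) + 48264 = 23*(-20 + 8*I)/58 + 48264 = 48264 + 23*(-20 + 8*I)/58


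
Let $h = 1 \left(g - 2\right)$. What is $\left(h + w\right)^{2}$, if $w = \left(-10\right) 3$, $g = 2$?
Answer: $900$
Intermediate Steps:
$h = 0$ ($h = 1 \left(2 - 2\right) = 1 \cdot 0 = 0$)
$w = -30$
$\left(h + w\right)^{2} = \left(0 - 30\right)^{2} = \left(-30\right)^{2} = 900$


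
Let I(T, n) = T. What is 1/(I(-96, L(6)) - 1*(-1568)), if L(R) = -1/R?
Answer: 1/1472 ≈ 0.00067935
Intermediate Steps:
1/(I(-96, L(6)) - 1*(-1568)) = 1/(-96 - 1*(-1568)) = 1/(-96 + 1568) = 1/1472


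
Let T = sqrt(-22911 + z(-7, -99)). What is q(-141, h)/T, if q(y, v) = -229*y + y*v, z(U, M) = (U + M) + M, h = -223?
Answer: -31866*I*sqrt(5779)/5779 ≈ -419.18*I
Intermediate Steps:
z(U, M) = U + 2*M (z(U, M) = (M + U) + M = U + 2*M)
q(y, v) = -229*y + v*y
T = 2*I*sqrt(5779) (T = sqrt(-22911 + (-7 + 2*(-99))) = sqrt(-22911 + (-7 - 198)) = sqrt(-22911 - 205) = sqrt(-23116) = 2*I*sqrt(5779) ≈ 152.04*I)
q(-141, h)/T = (-141*(-229 - 223))/((2*I*sqrt(5779))) = (-141*(-452))*(-I*sqrt(5779)/11558) = 63732*(-I*sqrt(5779)/11558) = -31866*I*sqrt(5779)/5779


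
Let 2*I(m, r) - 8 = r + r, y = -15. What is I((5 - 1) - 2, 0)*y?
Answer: -60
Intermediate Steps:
I(m, r) = 4 + r (I(m, r) = 4 + (r + r)/2 = 4 + (2*r)/2 = 4 + r)
I((5 - 1) - 2, 0)*y = (4 + 0)*(-15) = 4*(-15) = -60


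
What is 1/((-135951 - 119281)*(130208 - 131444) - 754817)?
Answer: 1/314711935 ≈ 3.1775e-9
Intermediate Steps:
1/((-135951 - 119281)*(130208 - 131444) - 754817) = 1/(-255232*(-1236) - 754817) = 1/(315466752 - 754817) = 1/314711935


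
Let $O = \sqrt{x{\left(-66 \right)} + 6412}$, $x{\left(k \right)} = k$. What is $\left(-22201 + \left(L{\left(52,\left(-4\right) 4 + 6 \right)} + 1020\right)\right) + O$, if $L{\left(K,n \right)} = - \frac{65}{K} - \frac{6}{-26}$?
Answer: $- \frac{1101465}{52} + \sqrt{6346} \approx -21102.0$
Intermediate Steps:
$L{\left(K,n \right)} = \frac{3}{13} - \frac{65}{K}$ ($L{\left(K,n \right)} = - \frac{65}{K} - - \frac{3}{13} = - \frac{65}{K} + \frac{3}{13} = \frac{3}{13} - \frac{65}{K}$)
$O = \sqrt{6346}$ ($O = \sqrt{-66 + 6412} = \sqrt{6346} \approx 79.662$)
$\left(-22201 + \left(L{\left(52,\left(-4\right) 4 + 6 \right)} + 1020\right)\right) + O = \left(-22201 + \left(\left(\frac{3}{13} - \frac{65}{52}\right) + 1020\right)\right) + \sqrt{6346} = \left(-22201 + \left(\left(\frac{3}{13} - \frac{5}{4}\right) + 1020\right)\right) + \sqrt{6346} = \left(-22201 + \left(- \frac{53}{52} + 1020\right)\right) + \sqrt{6346} = \left(-22201 + \frac{52987}{52}\right) + \sqrt{6346} = - \frac{1101465}{52} + \sqrt{6346}$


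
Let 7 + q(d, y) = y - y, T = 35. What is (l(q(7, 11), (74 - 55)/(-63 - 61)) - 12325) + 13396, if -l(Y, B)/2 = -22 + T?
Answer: 1045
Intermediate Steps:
q(d, y) = -7 (q(d, y) = -7 + (y - y) = -7 + 0 = -7)
l(Y, B) = -26 (l(Y, B) = -2*(-22 + 35) = -2*13 = -26)
(l(q(7, 11), (74 - 55)/(-63 - 61)) - 12325) + 13396 = (-26 - 12325) + 13396 = -12351 + 13396 = 1045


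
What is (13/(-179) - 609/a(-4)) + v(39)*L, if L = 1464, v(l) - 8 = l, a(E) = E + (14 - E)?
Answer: 24617665/358 ≈ 68764.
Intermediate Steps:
a(E) = 14
v(l) = 8 + l
(13/(-179) - 609/a(-4)) + v(39)*L = (13/(-179) - 609/14) + (8 + 39)*1464 = (13*(-1/179) - 609*1/14) + 47*1464 = (-13/179 - 87/2) + 68808 = -15599/358 + 68808 = 24617665/358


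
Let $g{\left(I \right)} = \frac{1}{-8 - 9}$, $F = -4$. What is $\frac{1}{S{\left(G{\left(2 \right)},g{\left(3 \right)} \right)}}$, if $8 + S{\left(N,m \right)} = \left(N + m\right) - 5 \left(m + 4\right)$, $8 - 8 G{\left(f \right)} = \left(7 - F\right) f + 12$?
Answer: $- \frac{68}{2109} \approx -0.032243$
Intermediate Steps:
$g{\left(I \right)} = - \frac{1}{17}$ ($g{\left(I \right)} = \frac{1}{-17} = - \frac{1}{17}$)
$G{\left(f \right)} = - \frac{1}{2} - \frac{11 f}{8}$ ($G{\left(f \right)} = 1 - \frac{\left(7 - -4\right) f + 12}{8} = 1 - \frac{\left(7 + 4\right) f + 12}{8} = 1 - \frac{11 f + 12}{8} = 1 - \frac{12 + 11 f}{8} = 1 - \left(\frac{3}{2} + \frac{11 f}{8}\right) = - \frac{1}{2} - \frac{11 f}{8}$)
$S{\left(N,m \right)} = -28 + N - 4 m$ ($S{\left(N,m \right)} = -8 - \left(- N - m + 5 \left(m + 4\right)\right) = -8 - \left(- N - m + 5 \left(4 + m\right)\right) = -8 - \left(20 - N + 4 m\right) = -28 + N - 4 m$)
$\frac{1}{S{\left(G{\left(2 \right)},g{\left(3 \right)} \right)}} = \frac{1}{-28 - \frac{13}{4} - - \frac{4}{17}} = \frac{1}{-28 - \frac{13}{4} + \frac{4}{17}} = \frac{1}{- \frac{2109}{68}} = - \frac{68}{2109}$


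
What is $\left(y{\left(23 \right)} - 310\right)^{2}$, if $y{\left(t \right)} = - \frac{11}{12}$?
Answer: $\frac{13920361}{144} \approx 96669.0$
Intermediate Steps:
$y{\left(t \right)} = - \frac{11}{12}$ ($y{\left(t \right)} = \left(-11\right) \frac{1}{12} = - \frac{11}{12}$)
$\left(y{\left(23 \right)} - 310\right)^{2} = \left(- \frac{11}{12} - 310\right)^{2} = \left(- \frac{3731}{12}\right)^{2} = \frac{13920361}{144}$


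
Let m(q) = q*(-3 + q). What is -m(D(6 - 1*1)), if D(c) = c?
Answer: -10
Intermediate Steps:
-m(D(6 - 1*1)) = -(6 - 1*1)*(-3 + (6 - 1*1)) = -(6 - 1)*(-3 + (6 - 1)) = -5*(-3 + 5) = -5*2 = -1*10 = -10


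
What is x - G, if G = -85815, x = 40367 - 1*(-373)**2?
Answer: -12947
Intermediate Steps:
x = -98762 (x = 40367 - 1*139129 = 40367 - 139129 = -98762)
x - G = -98762 - 1*(-85815) = -98762 + 85815 = -12947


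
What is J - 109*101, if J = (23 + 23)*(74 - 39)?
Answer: -9399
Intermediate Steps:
J = 1610 (J = 46*35 = 1610)
J - 109*101 = 1610 - 109*101 = 1610 - 11009 = -9399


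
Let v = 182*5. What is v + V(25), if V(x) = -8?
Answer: 902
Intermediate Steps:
v = 910
v + V(25) = 910 - 8 = 902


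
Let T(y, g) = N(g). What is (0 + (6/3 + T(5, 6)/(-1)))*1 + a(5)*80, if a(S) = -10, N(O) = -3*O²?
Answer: -690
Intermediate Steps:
T(y, g) = -3*g²
(0 + (6/3 + T(5, 6)/(-1)))*1 + a(5)*80 = (0 + (6/3 - 3*6²/(-1)))*1 - 10*80 = (0 + (6*(⅓) - 3*36*(-1)))*1 - 800 = (0 + (2 - 108*(-1)))*1 - 800 = (0 + (2 + 108))*1 - 800 = (0 + 110)*1 - 800 = 110*1 - 800 = 110 - 800 = -690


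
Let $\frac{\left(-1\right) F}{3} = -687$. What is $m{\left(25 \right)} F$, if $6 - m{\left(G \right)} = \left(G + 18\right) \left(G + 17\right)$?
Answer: $-3709800$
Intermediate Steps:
$F = 2061$ ($F = \left(-3\right) \left(-687\right) = 2061$)
$m{\left(G \right)} = 6 - \left(17 + G\right) \left(18 + G\right)$ ($m{\left(G \right)} = 6 - \left(G + 18\right) \left(G + 17\right) = 6 - \left(18 + G\right) \left(17 + G\right) = 6 - \left(17 + G\right) \left(18 + G\right)$)
$m{\left(25 \right)} F = \left(-300 - 25^{2} - 875\right) 2061 = \left(-300 - 625 - 875\right) 2061 = \left(-1800\right) 2061 = -3709800$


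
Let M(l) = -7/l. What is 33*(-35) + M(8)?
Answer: -9247/8 ≈ -1155.9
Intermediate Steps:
33*(-35) + M(8) = 33*(-35) - 7/8 = -1155 - 7*⅛ = -1155 - 7/8 = -9247/8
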